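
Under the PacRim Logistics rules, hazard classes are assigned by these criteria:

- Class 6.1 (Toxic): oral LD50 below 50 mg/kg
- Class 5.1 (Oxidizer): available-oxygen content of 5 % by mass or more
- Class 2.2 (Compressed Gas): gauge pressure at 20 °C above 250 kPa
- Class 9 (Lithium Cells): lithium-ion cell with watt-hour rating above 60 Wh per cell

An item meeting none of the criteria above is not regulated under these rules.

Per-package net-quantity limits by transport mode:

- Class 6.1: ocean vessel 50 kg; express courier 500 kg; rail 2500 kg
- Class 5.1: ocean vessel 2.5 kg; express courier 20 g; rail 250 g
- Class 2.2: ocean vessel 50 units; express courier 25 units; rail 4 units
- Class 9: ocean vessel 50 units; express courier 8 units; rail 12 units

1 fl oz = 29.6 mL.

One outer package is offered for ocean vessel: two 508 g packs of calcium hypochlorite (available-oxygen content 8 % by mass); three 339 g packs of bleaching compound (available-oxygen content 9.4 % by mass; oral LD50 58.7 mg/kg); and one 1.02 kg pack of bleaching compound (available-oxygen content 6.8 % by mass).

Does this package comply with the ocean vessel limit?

Calcium hypochlorite: available-oxygen content 8 % by mass ≥ 5 % by mass → Class 5.1 (Oxidizer).
Available-oxygen content 9.4 % by mass meets the Class 5.1 criterion (Oxidizer), so the bleaching compound is Class 5.1.
Bleaching compound: available-oxygen content 6.8 % by mass ≥ 5 % by mass → Class 5.1 (Oxidizer).
Class 5.1 net quantity: (two 508 g packs = 1.016 kg) + (three 339 g packs = 1.017 kg) + 1.02 kg = 3.053 kg.
3.053 kg > 2.5 kg (ocean vessel limit, Class 5.1) — over the limit.

No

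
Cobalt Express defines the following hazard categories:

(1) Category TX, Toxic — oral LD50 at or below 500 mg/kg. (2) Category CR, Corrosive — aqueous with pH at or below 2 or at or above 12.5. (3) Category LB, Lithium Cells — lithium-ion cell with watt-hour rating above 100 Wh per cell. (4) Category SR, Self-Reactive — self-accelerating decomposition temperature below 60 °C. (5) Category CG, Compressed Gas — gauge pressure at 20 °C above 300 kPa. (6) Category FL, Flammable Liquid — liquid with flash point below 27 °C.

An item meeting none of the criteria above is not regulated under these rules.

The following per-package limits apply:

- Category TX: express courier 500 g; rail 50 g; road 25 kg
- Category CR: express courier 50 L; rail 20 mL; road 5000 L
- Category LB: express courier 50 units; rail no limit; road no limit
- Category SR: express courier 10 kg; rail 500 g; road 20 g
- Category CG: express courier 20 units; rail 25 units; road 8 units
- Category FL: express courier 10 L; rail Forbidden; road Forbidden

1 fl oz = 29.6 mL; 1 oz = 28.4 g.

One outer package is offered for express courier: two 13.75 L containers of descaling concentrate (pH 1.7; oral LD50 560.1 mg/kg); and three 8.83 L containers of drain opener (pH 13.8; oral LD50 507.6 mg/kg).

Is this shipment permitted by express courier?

pH 1.7 meets the Category CR criterion (Corrosive), so the descaling concentrate is Category CR.
The drain opener has pH 13.8, which is ≥ 12.5, so it is Category CR (Corrosive).
Total Category CR: (two 13.75 L containers = 27.5 L) + (three 8.83 L containers = 26.49 L) = 53.99 L.
53.99 L > 50 L (express courier limit, Category CR) — over the limit.

No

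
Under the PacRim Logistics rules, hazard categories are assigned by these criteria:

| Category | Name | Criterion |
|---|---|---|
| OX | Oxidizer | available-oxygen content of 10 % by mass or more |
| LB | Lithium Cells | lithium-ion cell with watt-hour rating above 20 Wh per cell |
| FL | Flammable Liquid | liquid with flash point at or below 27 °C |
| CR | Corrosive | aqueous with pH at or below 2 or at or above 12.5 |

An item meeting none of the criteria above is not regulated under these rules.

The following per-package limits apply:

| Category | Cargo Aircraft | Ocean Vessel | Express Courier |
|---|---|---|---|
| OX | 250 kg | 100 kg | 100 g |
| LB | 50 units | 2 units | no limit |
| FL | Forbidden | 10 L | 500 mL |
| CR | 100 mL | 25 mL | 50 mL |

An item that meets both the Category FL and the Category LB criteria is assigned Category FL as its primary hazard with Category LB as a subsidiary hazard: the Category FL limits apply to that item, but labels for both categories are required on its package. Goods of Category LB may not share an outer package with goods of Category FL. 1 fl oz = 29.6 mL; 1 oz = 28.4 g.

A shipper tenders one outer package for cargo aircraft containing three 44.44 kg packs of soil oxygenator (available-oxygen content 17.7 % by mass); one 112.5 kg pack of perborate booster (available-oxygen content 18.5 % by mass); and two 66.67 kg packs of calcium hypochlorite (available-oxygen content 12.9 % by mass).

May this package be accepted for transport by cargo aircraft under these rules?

The soil oxygenator has available-oxygen content 17.7 % by mass, which is ≥ 10 % by mass, so it is Category OX (Oxidizer).
Perborate booster: available-oxygen content 18.5 % by mass ≥ 10 % by mass → Category OX (Oxidizer).
Calcium hypochlorite: available-oxygen content 12.9 % by mass ≥ 10 % by mass → Category OX (Oxidizer).
Total Category OX: (three 44.44 kg packs = 133.32 kg) + 112.5 kg + (two 66.67 kg packs = 133.34 kg) = 379.16 kg.
379.16 kg > 250 kg (cargo aircraft limit, Category OX) — over the limit.

No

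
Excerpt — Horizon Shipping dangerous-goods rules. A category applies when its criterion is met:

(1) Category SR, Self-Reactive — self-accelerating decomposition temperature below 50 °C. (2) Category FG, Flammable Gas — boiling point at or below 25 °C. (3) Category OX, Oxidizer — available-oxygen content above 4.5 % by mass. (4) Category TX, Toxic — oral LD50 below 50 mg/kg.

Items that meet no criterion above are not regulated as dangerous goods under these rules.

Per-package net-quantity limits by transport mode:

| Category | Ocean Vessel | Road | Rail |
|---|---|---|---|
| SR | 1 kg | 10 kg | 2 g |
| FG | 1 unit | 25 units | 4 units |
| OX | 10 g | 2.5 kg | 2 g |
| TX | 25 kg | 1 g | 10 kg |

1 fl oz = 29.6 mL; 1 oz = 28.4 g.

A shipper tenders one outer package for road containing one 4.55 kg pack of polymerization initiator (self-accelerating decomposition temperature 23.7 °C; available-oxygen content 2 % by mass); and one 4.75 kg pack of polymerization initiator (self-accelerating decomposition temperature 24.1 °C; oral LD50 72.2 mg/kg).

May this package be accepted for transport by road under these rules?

Yes

With self-accelerating decomposition temperature 23.7 °C (< 50 °C), the polymerization initiator falls in Category SR.
Self-accelerating decomposition temperature 24.1 °C meets the Category SR criterion (Self-Reactive), so the polymerization initiator is Category SR.
Total Category SR: 4.55 kg + 4.75 kg = 9.3 kg.
That is within the Category SR road limit of 10 kg.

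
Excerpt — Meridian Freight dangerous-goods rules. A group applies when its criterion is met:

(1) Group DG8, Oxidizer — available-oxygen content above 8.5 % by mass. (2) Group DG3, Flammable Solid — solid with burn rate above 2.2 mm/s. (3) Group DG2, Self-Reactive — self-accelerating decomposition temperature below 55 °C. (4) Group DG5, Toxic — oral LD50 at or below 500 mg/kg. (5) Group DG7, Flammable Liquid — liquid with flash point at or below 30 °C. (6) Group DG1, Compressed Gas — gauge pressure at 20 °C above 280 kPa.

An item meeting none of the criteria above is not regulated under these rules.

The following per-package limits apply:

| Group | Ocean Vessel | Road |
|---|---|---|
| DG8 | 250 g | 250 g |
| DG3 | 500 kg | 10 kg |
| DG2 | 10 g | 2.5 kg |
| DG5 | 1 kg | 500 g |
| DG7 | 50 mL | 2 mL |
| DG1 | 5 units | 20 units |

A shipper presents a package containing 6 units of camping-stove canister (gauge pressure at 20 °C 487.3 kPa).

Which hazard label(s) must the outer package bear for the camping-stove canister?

With gauge pressure at 20 °C 487.3 kPa (> 280 kPa), the camping-stove canister falls in Group DG1.
Only the Group DG1 label is required.

Group DG1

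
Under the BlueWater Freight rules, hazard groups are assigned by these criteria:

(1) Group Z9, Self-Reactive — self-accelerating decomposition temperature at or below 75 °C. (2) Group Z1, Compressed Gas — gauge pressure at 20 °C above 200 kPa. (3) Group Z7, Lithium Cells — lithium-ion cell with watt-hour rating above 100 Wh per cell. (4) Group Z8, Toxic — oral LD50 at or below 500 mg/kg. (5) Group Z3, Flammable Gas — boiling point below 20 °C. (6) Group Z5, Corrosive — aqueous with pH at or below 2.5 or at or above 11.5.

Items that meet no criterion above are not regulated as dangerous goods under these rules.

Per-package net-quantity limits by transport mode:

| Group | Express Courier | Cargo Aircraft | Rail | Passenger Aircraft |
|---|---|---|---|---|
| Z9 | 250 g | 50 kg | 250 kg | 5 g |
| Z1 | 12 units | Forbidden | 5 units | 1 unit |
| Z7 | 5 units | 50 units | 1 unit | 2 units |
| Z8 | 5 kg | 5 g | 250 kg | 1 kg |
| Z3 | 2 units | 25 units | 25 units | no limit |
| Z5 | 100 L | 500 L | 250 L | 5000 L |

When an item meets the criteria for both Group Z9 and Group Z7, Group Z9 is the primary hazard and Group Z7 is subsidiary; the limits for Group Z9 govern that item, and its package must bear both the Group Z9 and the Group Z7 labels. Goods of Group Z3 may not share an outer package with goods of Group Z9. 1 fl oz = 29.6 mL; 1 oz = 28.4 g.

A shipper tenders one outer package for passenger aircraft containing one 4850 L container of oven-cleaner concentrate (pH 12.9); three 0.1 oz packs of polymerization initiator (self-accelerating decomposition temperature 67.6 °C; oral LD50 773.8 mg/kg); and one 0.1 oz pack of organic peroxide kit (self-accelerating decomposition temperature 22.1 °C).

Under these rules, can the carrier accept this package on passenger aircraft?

No

The oven-cleaner concentrate has pH 12.9, which is ≥ 11.5, so it is Group Z5 (Corrosive).
The polymerization initiator has self-accelerating decomposition temperature 67.6 °C, which is ≤ 75 °C, so it is Group Z9 (Self-Reactive).
Organic peroxide kit: self-accelerating decomposition temperature 22.1 °C ≤ 75 °C → Group Z9 (Self-Reactive).
Total Group Z9: (three 0.1 oz packs = 8.52 g) + (one 0.1 oz pack = 2.84 g) = 11.36 g.
11.36 g > 5 g (passenger aircraft limit, Group Z9) — over the limit.
Group Z5 quantity: 4850 L.
That is within the Group Z5 passenger aircraft limit of 5000 L.
The segregation rule (Group Z3 with Group Z9) does not apply to Group Z9 with Group Z5.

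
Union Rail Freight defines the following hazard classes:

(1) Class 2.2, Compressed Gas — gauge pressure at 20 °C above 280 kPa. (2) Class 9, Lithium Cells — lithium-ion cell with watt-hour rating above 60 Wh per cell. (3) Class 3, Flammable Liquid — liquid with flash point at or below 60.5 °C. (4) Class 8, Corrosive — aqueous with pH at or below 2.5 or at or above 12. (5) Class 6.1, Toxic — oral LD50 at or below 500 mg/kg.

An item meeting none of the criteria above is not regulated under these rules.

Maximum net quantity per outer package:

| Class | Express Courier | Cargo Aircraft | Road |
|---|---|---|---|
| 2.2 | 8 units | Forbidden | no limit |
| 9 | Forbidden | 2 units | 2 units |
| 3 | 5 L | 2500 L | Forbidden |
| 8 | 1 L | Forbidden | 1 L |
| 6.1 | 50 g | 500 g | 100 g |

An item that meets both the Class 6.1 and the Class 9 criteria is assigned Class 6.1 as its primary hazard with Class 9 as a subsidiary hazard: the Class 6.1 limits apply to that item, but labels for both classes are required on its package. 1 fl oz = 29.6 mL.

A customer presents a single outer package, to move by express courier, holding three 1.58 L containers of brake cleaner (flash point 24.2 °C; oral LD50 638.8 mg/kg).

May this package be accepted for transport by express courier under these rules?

Yes

Brake cleaner: flash point 24.2 °C ≤ 60.5 °C → Class 3 (Flammable Liquid).
Class 3 quantity: three 1.58 L containers = 4.74 L.
4.74 L is within the express courier limit of 5 L for Class 3.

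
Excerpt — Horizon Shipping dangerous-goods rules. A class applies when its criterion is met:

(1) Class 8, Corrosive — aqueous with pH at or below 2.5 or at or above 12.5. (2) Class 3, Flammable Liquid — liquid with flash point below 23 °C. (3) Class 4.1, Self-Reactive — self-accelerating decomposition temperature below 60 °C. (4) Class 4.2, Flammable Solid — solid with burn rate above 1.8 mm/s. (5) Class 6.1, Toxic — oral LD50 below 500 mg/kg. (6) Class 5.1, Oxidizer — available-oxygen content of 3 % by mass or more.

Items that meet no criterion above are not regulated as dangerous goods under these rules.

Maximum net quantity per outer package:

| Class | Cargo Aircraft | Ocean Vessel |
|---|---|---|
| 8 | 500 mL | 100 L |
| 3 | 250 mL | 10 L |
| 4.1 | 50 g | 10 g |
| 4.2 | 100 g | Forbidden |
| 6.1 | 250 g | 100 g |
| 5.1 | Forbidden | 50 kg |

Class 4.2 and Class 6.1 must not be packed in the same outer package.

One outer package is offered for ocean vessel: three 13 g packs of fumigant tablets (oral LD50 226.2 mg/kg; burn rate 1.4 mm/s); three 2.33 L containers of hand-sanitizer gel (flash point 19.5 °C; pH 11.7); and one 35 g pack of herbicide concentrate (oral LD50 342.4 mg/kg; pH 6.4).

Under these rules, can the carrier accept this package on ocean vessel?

Yes

The fumigant tablets have oral LD50 226.2 mg/kg, which is < 500 mg/kg, so they are Class 6.1 (Toxic).
The hand-sanitizer gel has flash point 19.5 °C, which is < 23 °C, so it is Class 3 (Flammable Liquid).
The herbicide concentrate has oral LD50 342.4 mg/kg, which is < 500 mg/kg, so it is Class 6.1 (Toxic).
Class 6.1 net quantity: (three 13 g packs = 39 g) + 35 g = 74 g.
74 g ≤ 100 g (ocean vessel limit, Class 6.1) — within limit.
Class 3 quantity: three 2.33 L containers = 6.99 L.
That is within the Class 3 ocean vessel limit of 10 L.
The segregation rule (Class 4.2 with Class 6.1) does not apply to Class 6.1 with Class 3.
Every hazard class is within its ocean vessel limit and no segregation rule is violated.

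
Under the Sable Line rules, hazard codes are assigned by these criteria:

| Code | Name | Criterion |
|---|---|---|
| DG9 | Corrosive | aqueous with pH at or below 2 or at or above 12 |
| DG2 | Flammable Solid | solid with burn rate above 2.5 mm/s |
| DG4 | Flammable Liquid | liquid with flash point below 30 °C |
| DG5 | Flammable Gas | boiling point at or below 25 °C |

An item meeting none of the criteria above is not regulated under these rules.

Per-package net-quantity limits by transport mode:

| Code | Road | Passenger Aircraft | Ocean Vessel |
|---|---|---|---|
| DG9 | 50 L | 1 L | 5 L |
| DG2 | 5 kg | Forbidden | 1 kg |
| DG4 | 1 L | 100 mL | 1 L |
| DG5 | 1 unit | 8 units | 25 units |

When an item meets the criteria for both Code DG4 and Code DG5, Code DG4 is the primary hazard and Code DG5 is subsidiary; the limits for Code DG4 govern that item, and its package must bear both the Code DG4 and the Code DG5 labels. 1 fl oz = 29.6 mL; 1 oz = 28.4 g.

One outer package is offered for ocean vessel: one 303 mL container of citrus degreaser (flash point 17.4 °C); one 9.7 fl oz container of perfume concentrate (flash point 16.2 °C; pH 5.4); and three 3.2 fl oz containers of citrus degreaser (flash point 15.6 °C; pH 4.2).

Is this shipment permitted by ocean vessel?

Yes

Citrus degreaser: flash point 17.4 °C < 30 °C → Code DG4 (Flammable Liquid).
With flash point 16.2 °C (< 30 °C), the perfume concentrate falls in Code DG4.
The citrus degreaser has flash point 15.6 °C, which is < 30 °C, so it is Code DG4 (Flammable Liquid).
Total Code DG4: 303 mL + (one 9.7 fl oz container = 287.12 mL) + (three 3.2 fl oz containers = 284.16 mL) = 874.28 mL.
874.28 mL ≤ 1 L (ocean vessel limit, Code DG4) — within limit.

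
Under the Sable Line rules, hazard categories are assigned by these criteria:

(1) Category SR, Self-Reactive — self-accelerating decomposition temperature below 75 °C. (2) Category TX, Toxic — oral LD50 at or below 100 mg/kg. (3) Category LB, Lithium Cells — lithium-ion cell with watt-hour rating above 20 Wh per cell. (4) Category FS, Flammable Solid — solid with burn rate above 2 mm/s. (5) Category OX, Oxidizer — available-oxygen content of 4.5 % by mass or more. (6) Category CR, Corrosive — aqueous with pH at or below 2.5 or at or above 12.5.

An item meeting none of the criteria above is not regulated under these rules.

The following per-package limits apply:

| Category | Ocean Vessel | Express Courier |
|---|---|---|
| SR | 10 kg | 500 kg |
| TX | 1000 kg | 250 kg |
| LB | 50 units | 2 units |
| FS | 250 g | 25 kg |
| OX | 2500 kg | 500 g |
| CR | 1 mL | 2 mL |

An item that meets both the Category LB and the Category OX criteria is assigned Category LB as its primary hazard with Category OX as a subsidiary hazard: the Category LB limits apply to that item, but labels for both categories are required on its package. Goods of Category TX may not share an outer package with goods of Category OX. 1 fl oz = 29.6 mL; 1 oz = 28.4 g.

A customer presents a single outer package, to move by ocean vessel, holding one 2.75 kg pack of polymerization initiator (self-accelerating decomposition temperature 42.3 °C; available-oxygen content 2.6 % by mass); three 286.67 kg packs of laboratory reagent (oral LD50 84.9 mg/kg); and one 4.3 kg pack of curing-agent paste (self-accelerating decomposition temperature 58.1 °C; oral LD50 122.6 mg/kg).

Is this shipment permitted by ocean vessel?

Yes

Polymerization initiator: self-accelerating decomposition temperature 42.3 °C < 75 °C → Category SR (Self-Reactive).
Laboratory reagent: oral LD50 84.9 mg/kg ≤ 100 mg/kg → Category TX (Toxic).
Curing-agent paste: self-accelerating decomposition temperature 58.1 °C < 75 °C → Category SR (Self-Reactive).
Category SR net quantity: 2.75 kg + 4.3 kg = 7.05 kg.
7.05 kg is within the ocean vessel limit of 10 kg for Category SR.
Category TX quantity: three 286.67 kg packs = 860.01 kg.
860.01 kg ≤ 1000 kg (ocean vessel limit, Category TX) — within limit.
The segregation rule (Category TX with Category OX) does not apply to Category SR with Category TX.
Every hazard category is within its ocean vessel limit and no segregation rule is violated.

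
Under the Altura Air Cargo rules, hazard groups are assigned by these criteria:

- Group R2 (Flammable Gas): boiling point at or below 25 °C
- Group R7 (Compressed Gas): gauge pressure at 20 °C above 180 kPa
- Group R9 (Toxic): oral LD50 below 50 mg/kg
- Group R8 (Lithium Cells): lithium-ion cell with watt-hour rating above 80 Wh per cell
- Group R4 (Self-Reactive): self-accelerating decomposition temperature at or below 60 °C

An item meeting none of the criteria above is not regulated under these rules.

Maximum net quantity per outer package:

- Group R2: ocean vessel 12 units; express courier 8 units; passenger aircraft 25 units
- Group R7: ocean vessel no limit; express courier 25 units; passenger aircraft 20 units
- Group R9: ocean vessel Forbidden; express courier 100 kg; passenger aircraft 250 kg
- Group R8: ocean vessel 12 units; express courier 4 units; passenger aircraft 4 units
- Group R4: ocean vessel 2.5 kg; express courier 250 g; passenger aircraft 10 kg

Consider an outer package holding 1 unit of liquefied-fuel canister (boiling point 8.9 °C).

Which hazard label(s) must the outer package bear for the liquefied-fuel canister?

Group R2

The liquefied-fuel canister has boiling point 8.9 °C, which is ≤ 25 °C, so it is Group R2 (Flammable Gas).
Only the Group R2 label is required.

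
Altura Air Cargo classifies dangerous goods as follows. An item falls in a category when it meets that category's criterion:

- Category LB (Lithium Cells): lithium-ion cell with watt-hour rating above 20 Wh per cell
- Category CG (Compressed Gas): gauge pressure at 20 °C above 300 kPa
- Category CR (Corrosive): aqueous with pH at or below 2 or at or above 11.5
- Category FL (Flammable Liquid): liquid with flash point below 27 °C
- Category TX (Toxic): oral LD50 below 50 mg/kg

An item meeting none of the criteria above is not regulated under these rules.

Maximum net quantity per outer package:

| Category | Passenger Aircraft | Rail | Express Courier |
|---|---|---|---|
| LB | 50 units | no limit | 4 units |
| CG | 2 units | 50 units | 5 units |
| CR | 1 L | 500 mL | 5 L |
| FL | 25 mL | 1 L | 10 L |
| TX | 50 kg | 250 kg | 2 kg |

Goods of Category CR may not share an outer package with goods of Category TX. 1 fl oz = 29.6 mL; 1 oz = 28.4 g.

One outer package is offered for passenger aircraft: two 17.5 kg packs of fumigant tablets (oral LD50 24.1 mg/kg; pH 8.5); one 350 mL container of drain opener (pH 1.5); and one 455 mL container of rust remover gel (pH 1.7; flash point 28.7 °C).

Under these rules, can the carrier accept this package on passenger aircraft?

No

The fumigant tablets have oral LD50 24.1 mg/kg, which is < 50 mg/kg, so they are Category TX (Toxic).
pH 1.5 meets the Category CR criterion (Corrosive), so the drain opener is Category CR.
With pH 1.7 (≤ 2), the rust remover gel falls in Category CR.
Category CR net quantity: 350 mL + 455 mL = 805 mL.
805 mL is within the passenger aircraft limit of 1 L for Category CR.
Category TX quantity: two 17.5 kg packs = 35 kg.
That is within the Category TX passenger aircraft limit of 50 kg.
Category CR and Category TX may not share an outer package.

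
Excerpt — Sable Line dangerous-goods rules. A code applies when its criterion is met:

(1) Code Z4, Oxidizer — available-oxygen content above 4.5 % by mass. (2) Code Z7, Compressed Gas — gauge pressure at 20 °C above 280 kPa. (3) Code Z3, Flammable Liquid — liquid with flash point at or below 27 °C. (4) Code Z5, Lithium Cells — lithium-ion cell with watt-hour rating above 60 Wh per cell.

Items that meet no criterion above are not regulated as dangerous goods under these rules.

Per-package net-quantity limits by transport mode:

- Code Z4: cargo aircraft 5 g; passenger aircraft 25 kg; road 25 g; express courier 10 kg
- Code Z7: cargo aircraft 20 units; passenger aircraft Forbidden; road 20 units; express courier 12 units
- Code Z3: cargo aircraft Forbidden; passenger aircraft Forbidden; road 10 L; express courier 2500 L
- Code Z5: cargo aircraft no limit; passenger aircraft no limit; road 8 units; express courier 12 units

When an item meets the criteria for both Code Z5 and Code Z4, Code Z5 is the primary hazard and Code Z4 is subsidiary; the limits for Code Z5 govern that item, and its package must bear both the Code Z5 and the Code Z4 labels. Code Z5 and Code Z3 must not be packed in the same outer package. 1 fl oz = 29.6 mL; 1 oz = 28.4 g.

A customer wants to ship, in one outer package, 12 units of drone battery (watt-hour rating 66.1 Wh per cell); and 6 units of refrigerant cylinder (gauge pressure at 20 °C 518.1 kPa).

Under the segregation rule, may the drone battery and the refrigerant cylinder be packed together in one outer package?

Yes

With watt-hour rating 66.1 Wh per cell (> 60 Wh per cell), the drone battery falls in Code Z5.
The refrigerant cylinder has gauge pressure at 20 °C 518.1 kPa, which is > 280 kPa, so it is Code Z7 (Compressed Gas).
No segregation rule bars Code Z5 with Code Z7.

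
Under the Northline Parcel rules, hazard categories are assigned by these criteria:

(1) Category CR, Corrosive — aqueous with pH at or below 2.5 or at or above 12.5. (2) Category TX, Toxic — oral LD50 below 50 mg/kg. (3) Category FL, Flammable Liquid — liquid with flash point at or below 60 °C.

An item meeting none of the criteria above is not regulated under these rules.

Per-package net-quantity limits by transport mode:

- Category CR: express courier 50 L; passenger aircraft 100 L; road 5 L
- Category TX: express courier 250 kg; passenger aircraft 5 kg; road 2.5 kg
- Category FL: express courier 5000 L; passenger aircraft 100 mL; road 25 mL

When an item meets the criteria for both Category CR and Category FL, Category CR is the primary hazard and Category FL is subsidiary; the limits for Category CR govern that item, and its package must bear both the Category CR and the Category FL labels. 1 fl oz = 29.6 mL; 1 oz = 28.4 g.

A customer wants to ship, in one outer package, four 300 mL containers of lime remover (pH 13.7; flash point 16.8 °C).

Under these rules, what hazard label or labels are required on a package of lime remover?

pH 13.7 meets the Category CR criterion (Corrosive), so the lime remover is Category CR.
The lime remover has flash point 16.8 °C, which is ≤ 60 °C, so it is Category FL (Flammable Liquid).
By the precedence rule Category CR is primary and Category FL is subsidiary, and that rule requires both labels on the package.

Category CR and FL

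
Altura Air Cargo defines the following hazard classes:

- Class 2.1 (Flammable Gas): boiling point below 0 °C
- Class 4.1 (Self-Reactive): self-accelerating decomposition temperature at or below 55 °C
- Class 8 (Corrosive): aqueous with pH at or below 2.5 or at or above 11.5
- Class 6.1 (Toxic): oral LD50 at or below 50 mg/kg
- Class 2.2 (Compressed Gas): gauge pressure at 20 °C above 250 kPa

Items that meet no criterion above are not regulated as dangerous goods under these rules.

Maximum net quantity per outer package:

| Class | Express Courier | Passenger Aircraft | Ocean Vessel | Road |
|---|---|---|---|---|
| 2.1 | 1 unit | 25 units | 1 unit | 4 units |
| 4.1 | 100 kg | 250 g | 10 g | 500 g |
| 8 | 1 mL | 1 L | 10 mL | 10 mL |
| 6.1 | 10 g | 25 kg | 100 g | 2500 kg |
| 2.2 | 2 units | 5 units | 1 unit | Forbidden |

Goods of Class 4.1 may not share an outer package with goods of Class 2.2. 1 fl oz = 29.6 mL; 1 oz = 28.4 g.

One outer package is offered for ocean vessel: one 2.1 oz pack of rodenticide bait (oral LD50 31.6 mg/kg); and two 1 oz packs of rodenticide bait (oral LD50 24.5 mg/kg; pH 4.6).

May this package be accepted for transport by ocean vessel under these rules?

Rodenticide bait: oral LD50 31.6 mg/kg ≤ 50 mg/kg → Class 6.1 (Toxic).
Oral LD50 24.5 mg/kg meets the Class 6.1 criterion (Toxic), so the rodenticide bait is Class 6.1.
Class 6.1 net quantity: (one 2.1 oz pack = 59.64 g) + (two 1 oz packs = 56.8 g) = 116.44 g.
That exceeds the Class 6.1 ocean vessel limit of 100 g.

No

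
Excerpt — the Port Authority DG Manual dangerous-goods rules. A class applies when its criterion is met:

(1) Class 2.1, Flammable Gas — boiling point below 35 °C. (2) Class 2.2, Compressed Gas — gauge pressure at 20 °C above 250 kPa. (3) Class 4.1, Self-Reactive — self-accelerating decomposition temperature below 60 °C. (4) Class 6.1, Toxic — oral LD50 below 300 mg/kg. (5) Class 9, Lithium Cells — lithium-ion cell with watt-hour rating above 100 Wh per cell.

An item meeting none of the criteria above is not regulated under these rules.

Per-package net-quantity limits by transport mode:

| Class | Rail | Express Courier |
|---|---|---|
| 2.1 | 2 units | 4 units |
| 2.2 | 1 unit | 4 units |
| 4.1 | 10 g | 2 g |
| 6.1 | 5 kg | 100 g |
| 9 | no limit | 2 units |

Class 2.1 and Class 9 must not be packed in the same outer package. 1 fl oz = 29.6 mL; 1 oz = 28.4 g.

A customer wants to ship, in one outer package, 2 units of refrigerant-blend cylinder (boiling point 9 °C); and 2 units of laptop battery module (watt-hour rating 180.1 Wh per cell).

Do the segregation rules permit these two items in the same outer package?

The refrigerant-blend cylinder has boiling point 9 °C, which is < 35 °C, so it is Class 2.1 (Flammable Gas).
With watt-hour rating 180.1 Wh per cell (> 100 Wh per cell), the laptop battery module falls in Class 9.
Class 2.1 and Class 9 may not share an outer package.

No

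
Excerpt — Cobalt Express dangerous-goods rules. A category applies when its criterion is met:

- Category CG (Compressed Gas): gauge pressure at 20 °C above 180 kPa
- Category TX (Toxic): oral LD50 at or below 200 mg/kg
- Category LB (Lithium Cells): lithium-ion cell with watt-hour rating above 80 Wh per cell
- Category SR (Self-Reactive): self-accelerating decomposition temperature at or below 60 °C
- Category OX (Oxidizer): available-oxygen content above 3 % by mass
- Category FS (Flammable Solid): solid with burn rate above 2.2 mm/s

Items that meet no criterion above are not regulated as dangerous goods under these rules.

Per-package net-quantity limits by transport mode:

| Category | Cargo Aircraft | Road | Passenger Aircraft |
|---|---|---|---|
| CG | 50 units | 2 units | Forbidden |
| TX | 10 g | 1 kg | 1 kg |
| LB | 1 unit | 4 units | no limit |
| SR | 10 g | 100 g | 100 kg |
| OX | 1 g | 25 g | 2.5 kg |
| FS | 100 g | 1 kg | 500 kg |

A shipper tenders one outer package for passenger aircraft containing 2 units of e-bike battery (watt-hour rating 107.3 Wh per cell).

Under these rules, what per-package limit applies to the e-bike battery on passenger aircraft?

The e-bike battery has watt-hour rating 107.3 Wh per cell, which is > 80 Wh per cell, so it is Category LB (Lithium Cells).
The passenger aircraft limit for Category LB is no limit.

no limit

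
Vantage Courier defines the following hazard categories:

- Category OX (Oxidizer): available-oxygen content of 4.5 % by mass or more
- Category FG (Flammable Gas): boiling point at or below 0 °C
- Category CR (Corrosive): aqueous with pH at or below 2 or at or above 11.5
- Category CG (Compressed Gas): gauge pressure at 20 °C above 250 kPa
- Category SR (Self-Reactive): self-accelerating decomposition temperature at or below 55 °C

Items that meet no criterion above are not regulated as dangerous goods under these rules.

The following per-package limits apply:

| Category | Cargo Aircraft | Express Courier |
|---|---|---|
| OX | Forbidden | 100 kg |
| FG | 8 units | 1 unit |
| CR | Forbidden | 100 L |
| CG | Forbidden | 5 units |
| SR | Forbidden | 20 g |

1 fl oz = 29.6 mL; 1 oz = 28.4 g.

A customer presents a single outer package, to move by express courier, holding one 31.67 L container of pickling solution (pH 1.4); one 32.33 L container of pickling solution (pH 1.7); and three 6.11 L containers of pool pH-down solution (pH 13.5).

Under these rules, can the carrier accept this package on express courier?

Yes

With pH 1.4 (≤ 2), the pickling solution falls in Category CR.
Pickling solution: pH 1.7 ≤ 2 → Category CR (Corrosive).
pH 13.5 meets the Category CR criterion (Corrosive), so the pool pH-down solution is Category CR.
Total Category CR: 31.67 L + 32.33 L + (three 6.11 L containers = 18.33 L) = 82.33 L.
82.33 L ≤ 100 L (express courier limit, Category CR) — within limit.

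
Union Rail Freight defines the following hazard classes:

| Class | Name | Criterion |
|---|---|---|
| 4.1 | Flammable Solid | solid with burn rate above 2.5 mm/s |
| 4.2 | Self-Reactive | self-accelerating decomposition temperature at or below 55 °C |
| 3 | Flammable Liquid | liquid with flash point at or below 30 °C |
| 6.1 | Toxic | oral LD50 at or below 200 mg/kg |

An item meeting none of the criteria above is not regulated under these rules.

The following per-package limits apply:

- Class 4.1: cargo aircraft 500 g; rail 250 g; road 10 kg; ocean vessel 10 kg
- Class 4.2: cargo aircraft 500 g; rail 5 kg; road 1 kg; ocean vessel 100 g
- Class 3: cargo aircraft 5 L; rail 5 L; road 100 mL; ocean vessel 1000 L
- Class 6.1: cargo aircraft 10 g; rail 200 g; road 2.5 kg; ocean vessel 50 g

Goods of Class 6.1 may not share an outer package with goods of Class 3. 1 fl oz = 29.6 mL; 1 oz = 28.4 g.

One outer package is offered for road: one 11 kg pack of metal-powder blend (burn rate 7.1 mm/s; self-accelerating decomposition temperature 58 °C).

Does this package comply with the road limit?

No

With burn rate 7.1 mm/s (> 2.5 mm/s), the metal-powder blend falls in Class 4.1.
Class 4.1 quantity: 11 kg.
11 kg > 10 kg (road limit, Class 4.1) — over the limit.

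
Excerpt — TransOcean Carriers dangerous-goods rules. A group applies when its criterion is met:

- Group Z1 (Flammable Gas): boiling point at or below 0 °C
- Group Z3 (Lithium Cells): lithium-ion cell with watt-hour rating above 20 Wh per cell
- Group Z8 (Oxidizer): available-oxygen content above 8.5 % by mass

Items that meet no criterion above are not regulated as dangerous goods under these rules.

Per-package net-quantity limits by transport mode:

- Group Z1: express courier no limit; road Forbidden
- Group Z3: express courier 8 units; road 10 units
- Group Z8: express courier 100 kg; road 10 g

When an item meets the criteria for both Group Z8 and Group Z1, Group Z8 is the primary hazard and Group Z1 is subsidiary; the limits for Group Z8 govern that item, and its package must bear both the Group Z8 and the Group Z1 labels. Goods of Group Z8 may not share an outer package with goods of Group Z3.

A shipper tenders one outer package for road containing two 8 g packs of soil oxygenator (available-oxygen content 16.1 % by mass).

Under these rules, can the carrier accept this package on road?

No

With available-oxygen content 16.1 % by mass (> 8.5 % by mass), the soil oxygenator falls in Group Z8.
Group Z8 quantity: two 8 g packs = 16 g.
That exceeds the Group Z8 road limit of 10 g.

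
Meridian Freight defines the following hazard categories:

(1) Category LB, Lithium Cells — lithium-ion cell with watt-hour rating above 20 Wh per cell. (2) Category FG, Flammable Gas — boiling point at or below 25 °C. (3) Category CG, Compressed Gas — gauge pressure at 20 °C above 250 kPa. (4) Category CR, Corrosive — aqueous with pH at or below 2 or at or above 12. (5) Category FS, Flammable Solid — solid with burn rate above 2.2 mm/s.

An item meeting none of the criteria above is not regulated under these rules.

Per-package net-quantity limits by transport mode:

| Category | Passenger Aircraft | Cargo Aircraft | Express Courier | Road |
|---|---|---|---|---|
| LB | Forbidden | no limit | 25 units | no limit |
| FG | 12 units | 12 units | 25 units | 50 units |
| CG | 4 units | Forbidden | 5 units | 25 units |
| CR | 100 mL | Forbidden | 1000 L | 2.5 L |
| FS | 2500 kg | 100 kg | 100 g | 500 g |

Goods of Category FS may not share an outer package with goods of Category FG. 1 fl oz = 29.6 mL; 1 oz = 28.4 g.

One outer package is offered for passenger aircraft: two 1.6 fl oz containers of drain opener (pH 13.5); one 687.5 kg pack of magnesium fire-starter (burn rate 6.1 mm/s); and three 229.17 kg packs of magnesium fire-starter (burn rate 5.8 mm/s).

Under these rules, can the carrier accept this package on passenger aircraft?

Yes

pH 13.5 meets the Category CR criterion (Corrosive), so the drain opener is Category CR.
The magnesium fire-starter has burn rate 6.1 mm/s, which is > 2.2 mm/s, so it is Category FS (Flammable Solid).
The magnesium fire-starter has burn rate 5.8 mm/s, which is > 2.2 mm/s, so it is Category FS (Flammable Solid).
Category FS net quantity: 687.5 kg + (three 229.17 kg packs = 687.51 kg) = 1375.01 kg.
1375.01 kg ≤ 2500 kg (passenger aircraft limit, Category FS) — within limit.
Category CR quantity: two 1.6 fl oz containers = 94.72 mL.
94.72 mL ≤ 100 mL (passenger aircraft limit, Category CR) — within limit.
The segregation rule (Category FS with Category FG) does not apply to Category FS with Category CR.
Every hazard category is within its passenger aircraft limit and no segregation rule is violated.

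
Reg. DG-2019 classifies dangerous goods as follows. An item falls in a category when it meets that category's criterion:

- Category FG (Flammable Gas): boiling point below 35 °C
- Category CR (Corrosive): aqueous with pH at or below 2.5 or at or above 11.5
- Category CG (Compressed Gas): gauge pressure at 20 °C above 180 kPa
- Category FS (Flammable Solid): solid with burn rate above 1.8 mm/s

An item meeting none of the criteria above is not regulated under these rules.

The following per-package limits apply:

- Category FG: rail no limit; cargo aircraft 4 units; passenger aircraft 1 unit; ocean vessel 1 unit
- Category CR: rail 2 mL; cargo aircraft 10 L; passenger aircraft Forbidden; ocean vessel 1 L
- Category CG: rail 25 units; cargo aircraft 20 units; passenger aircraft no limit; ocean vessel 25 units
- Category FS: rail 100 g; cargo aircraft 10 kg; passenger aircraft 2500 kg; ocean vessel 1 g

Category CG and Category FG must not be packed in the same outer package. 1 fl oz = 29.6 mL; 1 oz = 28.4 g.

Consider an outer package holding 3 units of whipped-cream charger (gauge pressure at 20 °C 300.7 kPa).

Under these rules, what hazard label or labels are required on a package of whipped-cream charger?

Category CG

Whipped-cream charger: gauge pressure at 20 °C 300.7 kPa > 180 kPa → Category CG (Compressed Gas).
Only the Category CG label is required.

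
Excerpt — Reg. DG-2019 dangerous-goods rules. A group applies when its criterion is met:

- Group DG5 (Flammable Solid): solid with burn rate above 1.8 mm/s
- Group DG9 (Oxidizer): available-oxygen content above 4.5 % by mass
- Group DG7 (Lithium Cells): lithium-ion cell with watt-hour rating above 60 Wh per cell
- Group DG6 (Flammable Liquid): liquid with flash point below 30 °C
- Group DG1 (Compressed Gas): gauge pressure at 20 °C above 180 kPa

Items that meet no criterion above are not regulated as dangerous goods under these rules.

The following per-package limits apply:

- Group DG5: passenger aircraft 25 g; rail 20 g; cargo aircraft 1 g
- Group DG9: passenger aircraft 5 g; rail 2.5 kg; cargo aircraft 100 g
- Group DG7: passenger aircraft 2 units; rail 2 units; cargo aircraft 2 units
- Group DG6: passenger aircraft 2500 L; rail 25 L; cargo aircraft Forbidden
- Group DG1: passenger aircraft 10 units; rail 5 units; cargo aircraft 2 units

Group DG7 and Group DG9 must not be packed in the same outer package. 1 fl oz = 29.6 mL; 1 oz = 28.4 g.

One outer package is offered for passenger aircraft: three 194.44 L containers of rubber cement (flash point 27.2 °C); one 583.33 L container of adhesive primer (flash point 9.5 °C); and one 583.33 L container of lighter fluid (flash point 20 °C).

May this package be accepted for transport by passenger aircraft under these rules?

Rubber cement: flash point 27.2 °C < 30 °C → Group DG6 (Flammable Liquid).
With flash point 9.5 °C (< 30 °C), the adhesive primer falls in Group DG6.
Lighter fluid: flash point 20 °C < 30 °C → Group DG6 (Flammable Liquid).
Total Group DG6: (three 194.44 L containers = 583.32 L) + 583.33 L + 583.33 L = 1749.98 L.
1749.98 L ≤ 2500 L (passenger aircraft limit, Group DG6) — within limit.

Yes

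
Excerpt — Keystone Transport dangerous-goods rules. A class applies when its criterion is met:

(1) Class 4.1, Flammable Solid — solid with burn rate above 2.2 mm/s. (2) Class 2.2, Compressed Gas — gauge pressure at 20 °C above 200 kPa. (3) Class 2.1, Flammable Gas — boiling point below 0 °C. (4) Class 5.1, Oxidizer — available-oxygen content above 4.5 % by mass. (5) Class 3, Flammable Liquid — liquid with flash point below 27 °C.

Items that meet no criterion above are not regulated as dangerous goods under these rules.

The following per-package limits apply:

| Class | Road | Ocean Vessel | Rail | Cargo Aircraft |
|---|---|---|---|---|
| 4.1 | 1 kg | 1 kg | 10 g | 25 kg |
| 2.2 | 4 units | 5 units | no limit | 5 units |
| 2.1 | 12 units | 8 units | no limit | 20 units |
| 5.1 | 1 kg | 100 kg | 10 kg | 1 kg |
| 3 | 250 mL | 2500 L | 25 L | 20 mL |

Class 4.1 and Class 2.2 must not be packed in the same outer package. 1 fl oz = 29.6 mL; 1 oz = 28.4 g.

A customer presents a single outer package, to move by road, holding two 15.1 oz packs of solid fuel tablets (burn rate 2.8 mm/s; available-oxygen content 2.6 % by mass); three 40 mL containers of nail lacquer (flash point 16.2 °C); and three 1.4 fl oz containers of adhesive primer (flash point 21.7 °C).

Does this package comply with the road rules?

Yes

With burn rate 2.8 mm/s (> 2.2 mm/s), the solid fuel tablets fall in Class 4.1.
Flash point 16.2 °C meets the Class 3 criterion (Flammable Liquid), so the nail lacquer is Class 3.
Flash point 21.7 °C meets the Class 3 criterion (Flammable Liquid), so the adhesive primer is Class 3.
Class 4.1 quantity: two 15.1 oz packs = 857.68 g.
857.68 g is within the road limit of 1 kg for Class 4.1.
Total Class 3: (three 40 mL containers = 120 mL) + (three 1.4 fl oz containers = 124.32 mL) = 244.32 mL.
That is within the Class 3 road limit of 250 mL.
The segregation rule (Class 4.1 with Class 2.2) does not apply to Class 4.1 with Class 3.
Every hazard class is within its road limit and no segregation rule is violated.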